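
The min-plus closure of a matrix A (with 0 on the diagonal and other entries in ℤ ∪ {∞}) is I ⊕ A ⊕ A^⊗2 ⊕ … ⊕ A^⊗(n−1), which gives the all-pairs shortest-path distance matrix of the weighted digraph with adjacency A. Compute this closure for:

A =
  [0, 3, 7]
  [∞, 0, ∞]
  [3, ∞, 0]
Closure =
  [0, 3, 7]
  [∞, 0, ∞]
  [3, 6, 0]

This is the Floyd-Warshall all-pairs shortest-path computation. For each intermediate vertex k = 0, 1, …, 2, update dist[i][j] ← min(dist[i][j], dist[i][k] + dist[k][j]). The final matrix gives, for each (i, j), the minimum total weight of any directed path from i to j (possibly empty when i = j).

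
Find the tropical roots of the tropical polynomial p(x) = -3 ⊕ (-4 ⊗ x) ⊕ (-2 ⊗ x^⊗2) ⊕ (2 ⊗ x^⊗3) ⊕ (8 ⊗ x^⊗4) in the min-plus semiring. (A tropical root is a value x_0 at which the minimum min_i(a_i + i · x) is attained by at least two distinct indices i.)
Roots: {-6, -4, -2, 1}

Each tropical root is a break point of the lower envelope of the lines y = a_i + i · x (there are 5 lines, with slopes 0, 1, ..., 4). Only the lines that attain the minimum somewhere contribute to roots; other lines are dominated. Here the surviving (envelope) indices are i = 4, i = 3, i = 2, i = 1, i = 0.
Intersections between consecutive envelope lines give the roots: for adjacent envelope indices i < j the intersection is x = (a_i − a_j) / (j − i). Reading off the sorted break points: {-6, -4, -2, 1}.
Verification: at each break x_0, at least two indices attain the minimum of min_i(a_i + i · x_0).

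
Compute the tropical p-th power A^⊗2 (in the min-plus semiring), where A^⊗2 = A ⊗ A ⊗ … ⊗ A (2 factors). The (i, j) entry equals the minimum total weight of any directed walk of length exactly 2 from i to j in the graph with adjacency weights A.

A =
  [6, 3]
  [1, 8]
A^⊗2 =
  [4, 9]
  [7, 4]

Each entry (A^⊗2)_ij equals the minimum over all length-2 walks i = v_0 → v_1 → … → v_2 = j of Σ_t A[v_t][v_{t+1}]. For example, for (i, j) = (0, 1) we minimise over 2 possible intermediate vertex sequences; the minimum is 9, attained along the walk 0 → 0 → 1.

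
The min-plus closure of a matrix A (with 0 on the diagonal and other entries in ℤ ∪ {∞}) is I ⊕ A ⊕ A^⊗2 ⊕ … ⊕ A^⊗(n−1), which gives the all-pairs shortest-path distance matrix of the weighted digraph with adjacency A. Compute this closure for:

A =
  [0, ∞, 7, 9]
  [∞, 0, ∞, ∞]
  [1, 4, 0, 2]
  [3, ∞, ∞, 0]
Closure =
  [0, 11, 7, 9]
  [∞, 0, ∞, ∞]
  [1, 4, 0, 2]
  [3, 14, 10, 0]

This is the Floyd-Warshall all-pairs shortest-path computation. For each intermediate vertex k = 0, 1, …, 3, update dist[i][j] ← min(dist[i][j], dist[i][k] + dist[k][j]). The final matrix gives, for each (i, j), the minimum total weight of any directed path from i to j (possibly empty when i = j).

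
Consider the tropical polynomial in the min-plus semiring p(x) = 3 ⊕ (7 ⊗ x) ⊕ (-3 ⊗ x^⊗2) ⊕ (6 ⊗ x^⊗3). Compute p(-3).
p(-3) = -9

A tropical monomial a ⊗ x^⊗i evaluates to a + i · x. Evaluating each term at x = -3:
  Term 0 contributes 3 + 0 · -3 = 3
  Term 1 contributes 7 + 1 · -3 = 4
  Term 2 contributes -3 + 2 · -3 = -9
  Term 3 contributes 6 + 3 · -3 = -3
p(-3) = ⊕ of these = min[3, 4, -9, -3] = -9.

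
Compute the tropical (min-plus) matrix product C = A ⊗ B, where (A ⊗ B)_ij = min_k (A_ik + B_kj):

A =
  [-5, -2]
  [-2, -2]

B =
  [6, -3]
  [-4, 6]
A ⊗ B =
  [-6, -8]
  [-6, -5]

Apply the min-plus product entry-by-entry:
  C[0][0] = min over k of (A[0][0] + B[0][0] = -5 + 6 = 1, A[0][1] + B[1][0] = -2 + -4 = -6) = -6 (attained at k = 1)
  C[0][1] = min over k of (A[0][0] + B[0][1] = -5 + -3 = -8, A[0][1] + B[1][1] = -2 + 6 = 4) = -8 (attained at k = 0)
  C[1][0] = min over k of (A[1][0] + B[0][0] = -2 + 6 = 4, A[1][1] + B[1][0] = -2 + -4 = -6) = -6 (attained at k = 1)
  C[1][1] = min over k of (A[1][0] + B[0][1] = -2 + -3 = -5, A[1][1] + B[1][1] = -2 + 6 = 4) = -5 (attained at k = 0)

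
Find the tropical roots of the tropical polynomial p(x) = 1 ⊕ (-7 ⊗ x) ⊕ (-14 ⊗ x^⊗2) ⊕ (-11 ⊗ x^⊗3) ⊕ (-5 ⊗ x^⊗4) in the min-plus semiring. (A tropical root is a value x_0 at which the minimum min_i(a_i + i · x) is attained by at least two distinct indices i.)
Roots: {-6, -3, 7, 8}

Each tropical root is a break point of the lower envelope of the lines y = a_i + i · x (there are 5 lines, with slopes 0, 1, ..., 4). Only the lines that attain the minimum somewhere contribute to roots; other lines are dominated. Here the surviving (envelope) indices are i = 4, i = 3, i = 2, i = 1, i = 0.
Intersections between consecutive envelope lines give the roots: for adjacent envelope indices i < j the intersection is x = (a_i − a_j) / (j − i). Reading off the sorted break points: {-6, -3, 7, 8}.
Verification: at each break x_0, at least two indices attain the minimum of min_i(a_i + i · x_0).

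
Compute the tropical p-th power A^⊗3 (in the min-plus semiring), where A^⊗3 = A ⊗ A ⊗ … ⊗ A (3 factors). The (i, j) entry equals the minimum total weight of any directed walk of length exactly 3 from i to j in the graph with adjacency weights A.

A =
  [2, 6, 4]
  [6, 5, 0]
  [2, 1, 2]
A^⊗3 =
  [6, 7, 5]
  [4, 3, 1]
  [3, 2, 3]

Each entry (A^⊗3)_ij equals the minimum over all length-3 walks i = v_0 → v_1 → … → v_3 = j of Σ_t A[v_t][v_{t+1}]. For example, for (i, j) = (0, 2) we minimise over 9 possible intermediate vertex sequences; the minimum is 5, attained along the walk 0 → 2 → 1 → 2.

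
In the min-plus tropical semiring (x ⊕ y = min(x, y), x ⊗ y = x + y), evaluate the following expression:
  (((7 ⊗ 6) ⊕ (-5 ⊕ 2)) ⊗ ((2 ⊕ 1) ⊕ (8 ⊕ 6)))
(((7 ⊗ 6) ⊕ (-5 ⊕ 2)) ⊗ ((2 ⊕ 1) ⊕ (8 ⊕ 6))) = -4

Expand innermost to outermost. Recall ⊕ takes the minimum of its arguments and ⊗ takes their sum. Working out the expression (((7 ⊗ 6) ⊕ (-5 ⊕ 2)) ⊗ ((2 ⊕ 1) ⊕ (8 ⊕ 6))) gives -4.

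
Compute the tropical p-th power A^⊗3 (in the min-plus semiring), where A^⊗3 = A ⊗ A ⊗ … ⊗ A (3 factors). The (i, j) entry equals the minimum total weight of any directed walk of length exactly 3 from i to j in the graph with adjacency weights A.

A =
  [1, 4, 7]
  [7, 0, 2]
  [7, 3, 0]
A^⊗3 =
  [3, 4, 6]
  [7, 0, 2]
  [7, 3, 0]

Each entry (A^⊗3)_ij equals the minimum over all length-3 walks i = v_0 → v_1 → … → v_3 = j of Σ_t A[v_t][v_{t+1}]. For example, for (i, j) = (0, 2) we minimise over 9 possible intermediate vertex sequences; the minimum is 6, attained along the walk 0 → 1 → 1 → 2.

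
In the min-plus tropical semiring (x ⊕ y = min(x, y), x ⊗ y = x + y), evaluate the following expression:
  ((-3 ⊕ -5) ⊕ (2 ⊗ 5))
((-3 ⊕ -5) ⊕ (2 ⊗ 5)) = -5

Expand innermost to outermost. Recall ⊕ takes the minimum of its arguments and ⊗ takes their sum. Working out the expression ((-3 ⊕ -5) ⊕ (2 ⊗ 5)) gives -5.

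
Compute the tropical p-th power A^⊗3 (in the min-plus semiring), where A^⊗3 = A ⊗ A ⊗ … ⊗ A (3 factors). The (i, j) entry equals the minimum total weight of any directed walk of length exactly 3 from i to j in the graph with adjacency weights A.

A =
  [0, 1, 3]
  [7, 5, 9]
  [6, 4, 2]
A^⊗3 =
  [0, 1, 3]
  [7, 8, 10]
  [6, 7, 6]

Each entry (A^⊗3)_ij equals the minimum over all length-3 walks i = v_0 → v_1 → … → v_3 = j of Σ_t A[v_t][v_{t+1}]. For example, for (i, j) = (0, 2) we minimise over 9 possible intermediate vertex sequences; the minimum is 3, attained along the walk 0 → 0 → 0 → 2.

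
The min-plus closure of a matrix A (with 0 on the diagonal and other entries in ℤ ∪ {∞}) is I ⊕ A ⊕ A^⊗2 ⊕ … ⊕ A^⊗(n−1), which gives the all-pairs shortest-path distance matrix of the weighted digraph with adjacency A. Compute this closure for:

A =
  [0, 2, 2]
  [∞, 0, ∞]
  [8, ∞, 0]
Closure =
  [0, 2, 2]
  [∞, 0, ∞]
  [8, 10, 0]

This is the Floyd-Warshall all-pairs shortest-path computation. For each intermediate vertex k = 0, 1, …, 2, update dist[i][j] ← min(dist[i][j], dist[i][k] + dist[k][j]). The final matrix gives, for each (i, j), the minimum total weight of any directed path from i to j (possibly empty when i = j).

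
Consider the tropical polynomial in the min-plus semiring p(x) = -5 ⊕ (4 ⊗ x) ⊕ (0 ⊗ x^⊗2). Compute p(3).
p(3) = -5

A tropical monomial a ⊗ x^⊗i evaluates to a + i · x. Evaluating each term at x = 3:
  Term 0 contributes -5 + 0 · 3 = -5
  Term 1 contributes 4 + 1 · 3 = 7
  Term 2 contributes 0 + 2 · 3 = 6
p(3) = ⊕ of these = min[-5, 7, 6] = -5.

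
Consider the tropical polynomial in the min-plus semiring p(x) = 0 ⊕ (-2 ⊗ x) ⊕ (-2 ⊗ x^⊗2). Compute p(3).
p(3) = 0

A tropical monomial a ⊗ x^⊗i evaluates to a + i · x. Evaluating each term at x = 3:
  Term 0 contributes 0 + 0 · 3 = 0
  Term 1 contributes -2 + 1 · 3 = 1
  Term 2 contributes -2 + 2 · 3 = 4
p(3) = ⊕ of these = min[0, 1, 4] = 0.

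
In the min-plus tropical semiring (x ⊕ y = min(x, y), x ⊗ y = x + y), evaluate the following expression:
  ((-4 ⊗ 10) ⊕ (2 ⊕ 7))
((-4 ⊗ 10) ⊕ (2 ⊕ 7)) = 2

Expand innermost to outermost. Recall ⊕ takes the minimum of its arguments and ⊗ takes their sum. Working out the expression ((-4 ⊗ 10) ⊕ (2 ⊕ 7)) gives 2.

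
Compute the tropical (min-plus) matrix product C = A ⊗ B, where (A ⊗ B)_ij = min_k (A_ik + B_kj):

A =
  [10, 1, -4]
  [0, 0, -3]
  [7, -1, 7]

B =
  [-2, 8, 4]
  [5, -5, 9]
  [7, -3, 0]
A ⊗ B =
  [3, -7, -4]
  [-2, -6, -3]
  [4, -6, 7]

Apply the min-plus product entry-by-entry:
  C[0][0] = min over k of (A[0][0] + B[0][0] = 10 + -2 = 8, A[0][1] + B[1][0] = 1 + 5 = 6, A[0][2] + B[2][0] = -4 + 7 = 3) = 3 (attained at k = 2)
  C[0][1] = min over k of (A[0][0] + B[0][1] = 10 + 8 = 18, A[0][1] + B[1][1] = 1 + -5 = -4, A[0][2] + B[2][1] = -4 + -3 = -7) = -7 (attained at k = 2)
  C[0][2] = min over k of (A[0][0] + B[0][2] = 10 + 4 = 14, A[0][1] + B[1][2] = 1 + 9 = 10, A[0][2] + B[2][2] = -4 + 0 = -4) = -4 (attained at k = 2)
  C[1][0] = min over k of (A[1][0] + B[0][0] = 0 + -2 = -2, A[1][1] + B[1][0] = 0 + 5 = 5, A[1][2] + B[2][0] = -3 + 7 = 4) = -2 (attained at k = 0)
  C[1][1] = min over k of (A[1][0] + B[0][1] = 0 + 8 = 8, A[1][1] + B[1][1] = 0 + -5 = -5, A[1][2] + B[2][1] = -3 + -3 = -6) = -6 (attained at k = 2)
  C[1][2] = min over k of (A[1][0] + B[0][2] = 0 + 4 = 4, A[1][1] + B[1][2] = 0 + 9 = 9, A[1][2] + B[2][2] = -3 + 0 = -3) = -3 (attained at k = 2)
  C[2][0] = min over k of (A[2][0] + B[0][0] = 7 + -2 = 5, A[2][1] + B[1][0] = -1 + 5 = 4, A[2][2] + B[2][0] = 7 + 7 = 14) = 4 (attained at k = 1)
  C[2][1] = min over k of (A[2][0] + B[0][1] = 7 + 8 = 15, A[2][1] + B[1][1] = -1 + -5 = -6, A[2][2] + B[2][1] = 7 + -3 = 4) = -6 (attained at k = 1)
  C[2][2] = min over k of (A[2][0] + B[0][2] = 7 + 4 = 11, A[2][1] + B[1][2] = -1 + 9 = 8, A[2][2] + B[2][2] = 7 + 0 = 7) = 7 (attained at k = 2)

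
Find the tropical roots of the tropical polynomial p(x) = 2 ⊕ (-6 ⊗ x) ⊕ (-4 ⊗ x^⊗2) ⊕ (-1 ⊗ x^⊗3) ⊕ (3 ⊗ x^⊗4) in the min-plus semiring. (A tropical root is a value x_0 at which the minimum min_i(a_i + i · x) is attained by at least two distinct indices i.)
Roots: {-4, -3, -2, 8}

Each tropical root is a break point of the lower envelope of the lines y = a_i + i · x (there are 5 lines, with slopes 0, 1, ..., 4). Only the lines that attain the minimum somewhere contribute to roots; other lines are dominated. Here the surviving (envelope) indices are i = 4, i = 3, i = 2, i = 1, i = 0.
Intersections between consecutive envelope lines give the roots: for adjacent envelope indices i < j the intersection is x = (a_i − a_j) / (j − i). Reading off the sorted break points: {-4, -3, -2, 8}.
Verification: at each break x_0, at least two indices attain the minimum of min_i(a_i + i · x_0).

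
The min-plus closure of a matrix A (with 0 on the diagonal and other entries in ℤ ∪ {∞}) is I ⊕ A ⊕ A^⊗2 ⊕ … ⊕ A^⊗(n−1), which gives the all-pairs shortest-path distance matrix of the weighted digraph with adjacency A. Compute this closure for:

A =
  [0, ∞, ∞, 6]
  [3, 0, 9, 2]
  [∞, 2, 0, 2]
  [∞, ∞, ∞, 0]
Closure =
  [0, ∞, ∞, 6]
  [3, 0, 9, 2]
  [5, 2, 0, 2]
  [∞, ∞, ∞, 0]

This is the Floyd-Warshall all-pairs shortest-path computation. For each intermediate vertex k = 0, 1, …, 3, update dist[i][j] ← min(dist[i][j], dist[i][k] + dist[k][j]). The final matrix gives, for each (i, j), the minimum total weight of any directed path from i to j (possibly empty when i = j).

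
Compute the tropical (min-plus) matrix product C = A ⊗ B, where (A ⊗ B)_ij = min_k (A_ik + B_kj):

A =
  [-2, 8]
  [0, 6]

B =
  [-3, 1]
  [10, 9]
A ⊗ B =
  [-5, -1]
  [-3, 1]

Apply the min-plus product entry-by-entry:
  C[0][0] = min over k of (A[0][0] + B[0][0] = -2 + -3 = -5, A[0][1] + B[1][0] = 8 + 10 = 18) = -5 (attained at k = 0)
  C[0][1] = min over k of (A[0][0] + B[0][1] = -2 + 1 = -1, A[0][1] + B[1][1] = 8 + 9 = 17) = -1 (attained at k = 0)
  C[1][0] = min over k of (A[1][0] + B[0][0] = 0 + -3 = -3, A[1][1] + B[1][0] = 6 + 10 = 16) = -3 (attained at k = 0)
  C[1][1] = min over k of (A[1][0] + B[0][1] = 0 + 1 = 1, A[1][1] + B[1][1] = 6 + 9 = 15) = 1 (attained at k = 0)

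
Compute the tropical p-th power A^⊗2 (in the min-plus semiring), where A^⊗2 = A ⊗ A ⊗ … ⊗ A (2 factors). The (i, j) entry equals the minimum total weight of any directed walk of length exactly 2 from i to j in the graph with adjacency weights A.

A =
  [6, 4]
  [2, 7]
A^⊗2 =
  [6, 10]
  [8, 6]

Each entry (A^⊗2)_ij equals the minimum over all length-2 walks i = v_0 → v_1 → … → v_2 = j of Σ_t A[v_t][v_{t+1}]. For example, for (i, j) = (0, 1) we minimise over 2 possible intermediate vertex sequences; the minimum is 10, attained along the walk 0 → 0 → 1.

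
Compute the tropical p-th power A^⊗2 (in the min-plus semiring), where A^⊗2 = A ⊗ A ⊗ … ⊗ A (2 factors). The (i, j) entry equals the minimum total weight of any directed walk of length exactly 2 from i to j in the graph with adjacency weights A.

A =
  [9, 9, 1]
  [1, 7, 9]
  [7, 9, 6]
A^⊗2 =
  [8, 10, 7]
  [8, 10, 2]
  [10, 15, 8]

Each entry (A^⊗2)_ij equals the minimum over all length-2 walks i = v_0 → v_1 → … → v_2 = j of Σ_t A[v_t][v_{t+1}]. For example, for (i, j) = (0, 2) we minimise over 3 possible intermediate vertex sequences; the minimum is 7, attained along the walk 0 → 2 → 2.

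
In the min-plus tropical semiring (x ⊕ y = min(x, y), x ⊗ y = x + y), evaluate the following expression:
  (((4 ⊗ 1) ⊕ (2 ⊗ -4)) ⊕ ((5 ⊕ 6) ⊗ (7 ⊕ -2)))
(((4 ⊗ 1) ⊕ (2 ⊗ -4)) ⊕ ((5 ⊕ 6) ⊗ (7 ⊕ -2))) = -2

Expand innermost to outermost. Recall ⊕ takes the minimum of its arguments and ⊗ takes their sum. Working out the expression (((4 ⊗ 1) ⊕ (2 ⊗ -4)) ⊕ ((5 ⊕ 6) ⊗ (7 ⊕ -2))) gives -2.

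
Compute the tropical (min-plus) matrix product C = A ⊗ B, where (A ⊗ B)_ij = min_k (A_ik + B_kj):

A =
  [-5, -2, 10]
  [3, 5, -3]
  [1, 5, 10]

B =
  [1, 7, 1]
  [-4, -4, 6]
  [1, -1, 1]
A ⊗ B =
  [-6, -6, -4]
  [-2, -4, -2]
  [1, 1, 2]

Apply the min-plus product entry-by-entry:
  C[0][0] = min over k of (A[0][0] + B[0][0] = -5 + 1 = -4, A[0][1] + B[1][0] = -2 + -4 = -6, A[0][2] + B[2][0] = 10 + 1 = 11) = -6 (attained at k = 1)
  C[0][1] = min over k of (A[0][0] + B[0][1] = -5 + 7 = 2, A[0][1] + B[1][1] = -2 + -4 = -6, A[0][2] + B[2][1] = 10 + -1 = 9) = -6 (attained at k = 1)
  C[0][2] = min over k of (A[0][0] + B[0][2] = -5 + 1 = -4, A[0][1] + B[1][2] = -2 + 6 = 4, A[0][2] + B[2][2] = 10 + 1 = 11) = -4 (attained at k = 0)
  C[1][0] = min over k of (A[1][0] + B[0][0] = 3 + 1 = 4, A[1][1] + B[1][0] = 5 + -4 = 1, A[1][2] + B[2][0] = -3 + 1 = -2) = -2 (attained at k = 2)
  C[1][1] = min over k of (A[1][0] + B[0][1] = 3 + 7 = 10, A[1][1] + B[1][1] = 5 + -4 = 1, A[1][2] + B[2][1] = -3 + -1 = -4) = -4 (attained at k = 2)
  C[1][2] = min over k of (A[1][0] + B[0][2] = 3 + 1 = 4, A[1][1] + B[1][2] = 5 + 6 = 11, A[1][2] + B[2][2] = -3 + 1 = -2) = -2 (attained at k = 2)
  C[2][0] = min over k of (A[2][0] + B[0][0] = 1 + 1 = 2, A[2][1] + B[1][0] = 5 + -4 = 1, A[2][2] + B[2][0] = 10 + 1 = 11) = 1 (attained at k = 1)
  C[2][1] = min over k of (A[2][0] + B[0][1] = 1 + 7 = 8, A[2][1] + B[1][1] = 5 + -4 = 1, A[2][2] + B[2][1] = 10 + -1 = 9) = 1 (attained at k = 1)
  C[2][2] = min over k of (A[2][0] + B[0][2] = 1 + 1 = 2, A[2][1] + B[1][2] = 5 + 6 = 11, A[2][2] + B[2][2] = 10 + 1 = 11) = 2 (attained at k = 0)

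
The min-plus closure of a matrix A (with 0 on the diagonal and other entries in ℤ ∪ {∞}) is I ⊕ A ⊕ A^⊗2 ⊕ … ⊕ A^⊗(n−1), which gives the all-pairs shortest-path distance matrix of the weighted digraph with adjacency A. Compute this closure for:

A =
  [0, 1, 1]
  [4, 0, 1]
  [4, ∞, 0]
Closure =
  [0, 1, 1]
  [4, 0, 1]
  [4, 5, 0]

This is the Floyd-Warshall all-pairs shortest-path computation. For each intermediate vertex k = 0, 1, …, 2, update dist[i][j] ← min(dist[i][j], dist[i][k] + dist[k][j]). The final matrix gives, for each (i, j), the minimum total weight of any directed path from i to j (possibly empty when i = j).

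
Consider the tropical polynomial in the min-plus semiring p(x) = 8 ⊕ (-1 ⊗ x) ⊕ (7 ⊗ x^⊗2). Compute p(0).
p(0) = -1

A tropical monomial a ⊗ x^⊗i evaluates to a + i · x. Evaluating each term at x = 0:
  Term 0 contributes 8 + 0 · 0 = 8
  Term 1 contributes -1 + 1 · 0 = -1
  Term 2 contributes 7 + 2 · 0 = 7
p(0) = ⊕ of these = min[8, -1, 7] = -1.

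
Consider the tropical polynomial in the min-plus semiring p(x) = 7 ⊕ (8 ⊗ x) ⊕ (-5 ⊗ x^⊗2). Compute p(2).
p(2) = -1

A tropical monomial a ⊗ x^⊗i evaluates to a + i · x. Evaluating each term at x = 2:
  Term 0 contributes 7 + 0 · 2 = 7
  Term 1 contributes 8 + 1 · 2 = 10
  Term 2 contributes -5 + 2 · 2 = -1
p(2) = ⊕ of these = min[7, 10, -1] = -1.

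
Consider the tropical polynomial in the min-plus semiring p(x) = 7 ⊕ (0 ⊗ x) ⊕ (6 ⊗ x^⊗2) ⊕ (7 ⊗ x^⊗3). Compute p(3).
p(3) = 3

A tropical monomial a ⊗ x^⊗i evaluates to a + i · x. Evaluating each term at x = 3:
  Term 0 contributes 7 + 0 · 3 = 7
  Term 1 contributes 0 + 1 · 3 = 3
  Term 2 contributes 6 + 2 · 3 = 12
  Term 3 contributes 7 + 3 · 3 = 16
p(3) = ⊕ of these = min[7, 3, 12, 16] = 3.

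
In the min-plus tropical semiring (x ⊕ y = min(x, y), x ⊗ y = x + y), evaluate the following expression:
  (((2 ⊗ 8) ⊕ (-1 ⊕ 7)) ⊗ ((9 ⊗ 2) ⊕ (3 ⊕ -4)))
(((2 ⊗ 8) ⊕ (-1 ⊕ 7)) ⊗ ((9 ⊗ 2) ⊕ (3 ⊕ -4))) = -5

Expand innermost to outermost. Recall ⊕ takes the minimum of its arguments and ⊗ takes their sum. Working out the expression (((2 ⊗ 8) ⊕ (-1 ⊕ 7)) ⊗ ((9 ⊗ 2) ⊕ (3 ⊕ -4))) gives -5.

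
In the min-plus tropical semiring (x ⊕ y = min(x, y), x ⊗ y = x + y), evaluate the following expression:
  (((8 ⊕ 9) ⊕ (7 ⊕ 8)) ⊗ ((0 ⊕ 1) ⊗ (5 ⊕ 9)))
(((8 ⊕ 9) ⊕ (7 ⊕ 8)) ⊗ ((0 ⊕ 1) ⊗ (5 ⊕ 9))) = 12

Expand innermost to outermost. Recall ⊕ takes the minimum of its arguments and ⊗ takes their sum. Working out the expression (((8 ⊕ 9) ⊕ (7 ⊕ 8)) ⊗ ((0 ⊕ 1) ⊗ (5 ⊕ 9))) gives 12.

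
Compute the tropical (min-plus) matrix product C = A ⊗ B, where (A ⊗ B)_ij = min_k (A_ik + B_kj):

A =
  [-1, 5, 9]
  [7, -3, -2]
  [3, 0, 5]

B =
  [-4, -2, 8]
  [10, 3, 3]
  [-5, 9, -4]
A ⊗ B =
  [-5, -3, 5]
  [-7, 0, -6]
  [-1, 1, 1]

Apply the min-plus product entry-by-entry:
  C[0][0] = min over k of (A[0][0] + B[0][0] = -1 + -4 = -5, A[0][1] + B[1][0] = 5 + 10 = 15, A[0][2] + B[2][0] = 9 + -5 = 4) = -5 (attained at k = 0)
  C[0][1] = min over k of (A[0][0] + B[0][1] = -1 + -2 = -3, A[0][1] + B[1][1] = 5 + 3 = 8, A[0][2] + B[2][1] = 9 + 9 = 18) = -3 (attained at k = 0)
  C[0][2] = min over k of (A[0][0] + B[0][2] = -1 + 8 = 7, A[0][1] + B[1][2] = 5 + 3 = 8, A[0][2] + B[2][2] = 9 + -4 = 5) = 5 (attained at k = 2)
  C[1][0] = min over k of (A[1][0] + B[0][0] = 7 + -4 = 3, A[1][1] + B[1][0] = -3 + 10 = 7, A[1][2] + B[2][0] = -2 + -5 = -7) = -7 (attained at k = 2)
  C[1][1] = min over k of (A[1][0] + B[0][1] = 7 + -2 = 5, A[1][1] + B[1][1] = -3 + 3 = 0, A[1][2] + B[2][1] = -2 + 9 = 7) = 0 (attained at k = 1)
  C[1][2] = min over k of (A[1][0] + B[0][2] = 7 + 8 = 15, A[1][1] + B[1][2] = -3 + 3 = 0, A[1][2] + B[2][2] = -2 + -4 = -6) = -6 (attained at k = 2)
  C[2][0] = min over k of (A[2][0] + B[0][0] = 3 + -4 = -1, A[2][1] + B[1][0] = 0 + 10 = 10, A[2][2] + B[2][0] = 5 + -5 = 0) = -1 (attained at k = 0)
  C[2][1] = min over k of (A[2][0] + B[0][1] = 3 + -2 = 1, A[2][1] + B[1][1] = 0 + 3 = 3, A[2][2] + B[2][1] = 5 + 9 = 14) = 1 (attained at k = 0)
  C[2][2] = min over k of (A[2][0] + B[0][2] = 3 + 8 = 11, A[2][1] + B[1][2] = 0 + 3 = 3, A[2][2] + B[2][2] = 5 + -4 = 1) = 1 (attained at k = 2)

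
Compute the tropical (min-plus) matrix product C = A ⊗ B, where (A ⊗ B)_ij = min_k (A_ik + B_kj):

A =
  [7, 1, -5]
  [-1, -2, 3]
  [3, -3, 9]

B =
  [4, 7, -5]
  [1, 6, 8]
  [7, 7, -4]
A ⊗ B =
  [2, 2, -9]
  [-1, 4, -6]
  [-2, 3, -2]

Apply the min-plus product entry-by-entry:
  C[0][0] = min over k of (A[0][0] + B[0][0] = 7 + 4 = 11, A[0][1] + B[1][0] = 1 + 1 = 2, A[0][2] + B[2][0] = -5 + 7 = 2) = 2 (attained at k = 1)
  C[0][1] = min over k of (A[0][0] + B[0][1] = 7 + 7 = 14, A[0][1] + B[1][1] = 1 + 6 = 7, A[0][2] + B[2][1] = -5 + 7 = 2) = 2 (attained at k = 2)
  C[0][2] = min over k of (A[0][0] + B[0][2] = 7 + -5 = 2, A[0][1] + B[1][2] = 1 + 8 = 9, A[0][2] + B[2][2] = -5 + -4 = -9) = -9 (attained at k = 2)
  C[1][0] = min over k of (A[1][0] + B[0][0] = -1 + 4 = 3, A[1][1] + B[1][0] = -2 + 1 = -1, A[1][2] + B[2][0] = 3 + 7 = 10) = -1 (attained at k = 1)
  C[1][1] = min over k of (A[1][0] + B[0][1] = -1 + 7 = 6, A[1][1] + B[1][1] = -2 + 6 = 4, A[1][2] + B[2][1] = 3 + 7 = 10) = 4 (attained at k = 1)
  C[1][2] = min over k of (A[1][0] + B[0][2] = -1 + -5 = -6, A[1][1] + B[1][2] = -2 + 8 = 6, A[1][2] + B[2][2] = 3 + -4 = -1) = -6 (attained at k = 0)
  C[2][0] = min over k of (A[2][0] + B[0][0] = 3 + 4 = 7, A[2][1] + B[1][0] = -3 + 1 = -2, A[2][2] + B[2][0] = 9 + 7 = 16) = -2 (attained at k = 1)
  C[2][1] = min over k of (A[2][0] + B[0][1] = 3 + 7 = 10, A[2][1] + B[1][1] = -3 + 6 = 3, A[2][2] + B[2][1] = 9 + 7 = 16) = 3 (attained at k = 1)
  C[2][2] = min over k of (A[2][0] + B[0][2] = 3 + -5 = -2, A[2][1] + B[1][2] = -3 + 8 = 5, A[2][2] + B[2][2] = 9 + -4 = 5) = -2 (attained at k = 0)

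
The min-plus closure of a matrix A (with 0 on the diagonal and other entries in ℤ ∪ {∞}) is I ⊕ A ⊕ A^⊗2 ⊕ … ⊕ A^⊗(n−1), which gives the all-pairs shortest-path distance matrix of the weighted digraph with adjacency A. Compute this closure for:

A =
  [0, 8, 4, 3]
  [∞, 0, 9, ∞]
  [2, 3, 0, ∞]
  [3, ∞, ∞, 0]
Closure =
  [0, 7, 4, 3]
  [11, 0, 9, 14]
  [2, 3, 0, 5]
  [3, 10, 7, 0]

This is the Floyd-Warshall all-pairs shortest-path computation. For each intermediate vertex k = 0, 1, …, 3, update dist[i][j] ← min(dist[i][j], dist[i][k] + dist[k][j]). The final matrix gives, for each (i, j), the minimum total weight of any directed path from i to j (possibly empty when i = j).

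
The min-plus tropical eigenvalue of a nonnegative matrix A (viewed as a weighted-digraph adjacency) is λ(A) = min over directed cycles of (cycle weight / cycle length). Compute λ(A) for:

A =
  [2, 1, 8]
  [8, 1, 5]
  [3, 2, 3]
λ(A) = 1

Enumerate directed cycles and compute their means (weight / length). Sample:
  cycle 0 → 0: weight = 2, length = 1, mean = 2/1 ≈ 2.000
  cycle 1 → 1: weight = 1, length = 1, mean = 1/1 ≈ 1.000
  cycle 2 → 2: weight = 3, length = 1, mean = 3/1 ≈ 3.000
  cycle 0 → 1 → 0: weight = 9, length = 2, mean = 9/2 ≈ 4.500
  cycle 0 → 2 → 0: weight = 11, length = 2, mean = 11/2 ≈ 5.500
  cycle 1 → 0 → 1: weight = 9, length = 2, mean = 9/2 ≈ 4.500
Minimum mean = 1.000, attained e.g. along the cycle 1 → 1 with weight 1 and length 1. So λ(A) = 1/1 = 1.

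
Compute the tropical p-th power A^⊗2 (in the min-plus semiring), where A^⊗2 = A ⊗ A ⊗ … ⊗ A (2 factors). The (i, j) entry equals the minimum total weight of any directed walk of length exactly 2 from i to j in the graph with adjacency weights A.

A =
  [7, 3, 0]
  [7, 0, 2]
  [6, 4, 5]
A^⊗2 =
  [6, 3, 5]
  [7, 0, 2]
  [11, 4, 6]

Each entry (A^⊗2)_ij equals the minimum over all length-2 walks i = v_0 → v_1 → … → v_2 = j of Σ_t A[v_t][v_{t+1}]. For example, for (i, j) = (0, 2) we minimise over 3 possible intermediate vertex sequences; the minimum is 5, attained along the walk 0 → 1 → 2.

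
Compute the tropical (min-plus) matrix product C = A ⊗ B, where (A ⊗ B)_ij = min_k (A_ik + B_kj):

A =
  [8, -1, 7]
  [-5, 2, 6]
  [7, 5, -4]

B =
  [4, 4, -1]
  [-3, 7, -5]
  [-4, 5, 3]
A ⊗ B =
  [-4, 6, -6]
  [-1, -1, -6]
  [-8, 1, -1]

Apply the min-plus product entry-by-entry:
  C[0][0] = min over k of (A[0][0] + B[0][0] = 8 + 4 = 12, A[0][1] + B[1][0] = -1 + -3 = -4, A[0][2] + B[2][0] = 7 + -4 = 3) = -4 (attained at k = 1)
  C[0][1] = min over k of (A[0][0] + B[0][1] = 8 + 4 = 12, A[0][1] + B[1][1] = -1 + 7 = 6, A[0][2] + B[2][1] = 7 + 5 = 12) = 6 (attained at k = 1)
  C[0][2] = min over k of (A[0][0] + B[0][2] = 8 + -1 = 7, A[0][1] + B[1][2] = -1 + -5 = -6, A[0][2] + B[2][2] = 7 + 3 = 10) = -6 (attained at k = 1)
  C[1][0] = min over k of (A[1][0] + B[0][0] = -5 + 4 = -1, A[1][1] + B[1][0] = 2 + -3 = -1, A[1][2] + B[2][0] = 6 + -4 = 2) = -1 (attained at k = 0)
  C[1][1] = min over k of (A[1][0] + B[0][1] = -5 + 4 = -1, A[1][1] + B[1][1] = 2 + 7 = 9, A[1][2] + B[2][1] = 6 + 5 = 11) = -1 (attained at k = 0)
  C[1][2] = min over k of (A[1][0] + B[0][2] = -5 + -1 = -6, A[1][1] + B[1][2] = 2 + -5 = -3, A[1][2] + B[2][2] = 6 + 3 = 9) = -6 (attained at k = 0)
  C[2][0] = min over k of (A[2][0] + B[0][0] = 7 + 4 = 11, A[2][1] + B[1][0] = 5 + -3 = 2, A[2][2] + B[2][0] = -4 + -4 = -8) = -8 (attained at k = 2)
  C[2][1] = min over k of (A[2][0] + B[0][1] = 7 + 4 = 11, A[2][1] + B[1][1] = 5 + 7 = 12, A[2][2] + B[2][1] = -4 + 5 = 1) = 1 (attained at k = 2)
  C[2][2] = min over k of (A[2][0] + B[0][2] = 7 + -1 = 6, A[2][1] + B[1][2] = 5 + -5 = 0, A[2][2] + B[2][2] = -4 + 3 = -1) = -1 (attained at k = 2)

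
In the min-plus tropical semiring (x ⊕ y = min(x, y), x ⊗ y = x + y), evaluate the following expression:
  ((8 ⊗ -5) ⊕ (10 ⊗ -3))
((8 ⊗ -5) ⊕ (10 ⊗ -3)) = 3

Expand innermost to outermost. Recall ⊕ takes the minimum of its arguments and ⊗ takes their sum. Working out the expression ((8 ⊗ -5) ⊕ (10 ⊗ -3)) gives 3.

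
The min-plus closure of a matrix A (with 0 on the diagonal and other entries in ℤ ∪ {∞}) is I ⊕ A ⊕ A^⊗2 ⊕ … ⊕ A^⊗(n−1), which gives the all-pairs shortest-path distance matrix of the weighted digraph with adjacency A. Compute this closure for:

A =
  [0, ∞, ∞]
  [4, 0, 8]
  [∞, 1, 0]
Closure =
  [0, ∞, ∞]
  [4, 0, 8]
  [5, 1, 0]

This is the Floyd-Warshall all-pairs shortest-path computation. For each intermediate vertex k = 0, 1, …, 2, update dist[i][j] ← min(dist[i][j], dist[i][k] + dist[k][j]). The final matrix gives, for each (i, j), the minimum total weight of any directed path from i to j (possibly empty when i = j).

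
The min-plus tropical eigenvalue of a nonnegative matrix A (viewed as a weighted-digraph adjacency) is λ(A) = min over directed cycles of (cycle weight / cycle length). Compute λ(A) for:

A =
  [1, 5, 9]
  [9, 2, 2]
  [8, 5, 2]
λ(A) = 1

Enumerate directed cycles and compute their means (weight / length). Sample:
  cycle 0 → 0: weight = 1, length = 1, mean = 1/1 ≈ 1.000
  cycle 1 → 1: weight = 2, length = 1, mean = 2/1 ≈ 2.000
  cycle 2 → 2: weight = 2, length = 1, mean = 2/1 ≈ 2.000
  cycle 0 → 1 → 0: weight = 14, length = 2, mean = 14/2 ≈ 7.000
  cycle 0 → 2 → 0: weight = 17, length = 2, mean = 17/2 ≈ 8.500
  cycle 1 → 0 → 1: weight = 14, length = 2, mean = 14/2 ≈ 7.000
Minimum mean = 1.000, attained e.g. along the cycle 0 → 0 with weight 1 and length 1. So λ(A) = 1/1 = 1.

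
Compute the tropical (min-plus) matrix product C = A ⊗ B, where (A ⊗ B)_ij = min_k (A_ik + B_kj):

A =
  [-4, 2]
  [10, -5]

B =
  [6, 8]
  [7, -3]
A ⊗ B =
  [2, -1]
  [2, -8]

Apply the min-plus product entry-by-entry:
  C[0][0] = min over k of (A[0][0] + B[0][0] = -4 + 6 = 2, A[0][1] + B[1][0] = 2 + 7 = 9) = 2 (attained at k = 0)
  C[0][1] = min over k of (A[0][0] + B[0][1] = -4 + 8 = 4, A[0][1] + B[1][1] = 2 + -3 = -1) = -1 (attained at k = 1)
  C[1][0] = min over k of (A[1][0] + B[0][0] = 10 + 6 = 16, A[1][1] + B[1][0] = -5 + 7 = 2) = 2 (attained at k = 1)
  C[1][1] = min over k of (A[1][0] + B[0][1] = 10 + 8 = 18, A[1][1] + B[1][1] = -5 + -3 = -8) = -8 (attained at k = 1)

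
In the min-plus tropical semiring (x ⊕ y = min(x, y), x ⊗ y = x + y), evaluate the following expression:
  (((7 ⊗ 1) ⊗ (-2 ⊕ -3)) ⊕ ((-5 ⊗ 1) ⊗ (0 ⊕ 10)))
(((7 ⊗ 1) ⊗ (-2 ⊕ -3)) ⊕ ((-5 ⊗ 1) ⊗ (0 ⊕ 10))) = -4

Expand innermost to outermost. Recall ⊕ takes the minimum of its arguments and ⊗ takes their sum. Working out the expression (((7 ⊗ 1) ⊗ (-2 ⊕ -3)) ⊕ ((-5 ⊗ 1) ⊗ (0 ⊕ 10))) gives -4.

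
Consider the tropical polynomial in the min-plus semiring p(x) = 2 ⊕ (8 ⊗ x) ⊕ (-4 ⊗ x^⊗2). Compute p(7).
p(7) = 2

A tropical monomial a ⊗ x^⊗i evaluates to a + i · x. Evaluating each term at x = 7:
  Term 0 contributes 2 + 0 · 7 = 2
  Term 1 contributes 8 + 1 · 7 = 15
  Term 2 contributes -4 + 2 · 7 = 10
p(7) = ⊕ of these = min[2, 15, 10] = 2.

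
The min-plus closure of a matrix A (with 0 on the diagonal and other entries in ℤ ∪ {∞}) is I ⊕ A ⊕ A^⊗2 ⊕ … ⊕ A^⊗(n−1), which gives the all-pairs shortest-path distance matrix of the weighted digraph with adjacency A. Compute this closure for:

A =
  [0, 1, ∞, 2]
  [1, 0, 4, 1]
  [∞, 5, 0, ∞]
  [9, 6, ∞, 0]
Closure =
  [0, 1, 5, 2]
  [1, 0, 4, 1]
  [6, 5, 0, 6]
  [7, 6, 10, 0]

This is the Floyd-Warshall all-pairs shortest-path computation. For each intermediate vertex k = 0, 1, …, 3, update dist[i][j] ← min(dist[i][j], dist[i][k] + dist[k][j]). The final matrix gives, for each (i, j), the minimum total weight of any directed path from i to j (possibly empty when i = j).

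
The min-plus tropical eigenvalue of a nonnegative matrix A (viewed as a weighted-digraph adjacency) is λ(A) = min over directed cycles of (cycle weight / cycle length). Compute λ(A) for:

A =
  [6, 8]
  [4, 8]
λ(A) = 6

Enumerate directed cycles and compute their means (weight / length). Sample:
  cycle 0 → 0: weight = 6, length = 1, mean = 6/1 ≈ 6.000
  cycle 1 → 1: weight = 8, length = 1, mean = 8/1 ≈ 8.000
  cycle 0 → 1 → 0: weight = 12, length = 2, mean = 12/2 ≈ 6.000
  cycle 1 → 0 → 1: weight = 12, length = 2, mean = 12/2 ≈ 6.000
Minimum mean = 6.000, attained e.g. along the cycle 0 → 0 with weight 6 and length 1. So λ(A) = 6/1 = 6.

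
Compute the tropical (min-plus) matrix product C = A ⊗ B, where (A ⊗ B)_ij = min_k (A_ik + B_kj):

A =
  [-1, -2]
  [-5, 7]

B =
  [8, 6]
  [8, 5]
A ⊗ B =
  [6, 3]
  [3, 1]

Apply the min-plus product entry-by-entry:
  C[0][0] = min over k of (A[0][0] + B[0][0] = -1 + 8 = 7, A[0][1] + B[1][0] = -2 + 8 = 6) = 6 (attained at k = 1)
  C[0][1] = min over k of (A[0][0] + B[0][1] = -1 + 6 = 5, A[0][1] + B[1][1] = -2 + 5 = 3) = 3 (attained at k = 1)
  C[1][0] = min over k of (A[1][0] + B[0][0] = -5 + 8 = 3, A[1][1] + B[1][0] = 7 + 8 = 15) = 3 (attained at k = 0)
  C[1][1] = min over k of (A[1][0] + B[0][1] = -5 + 6 = 1, A[1][1] + B[1][1] = 7 + 5 = 12) = 1 (attained at k = 0)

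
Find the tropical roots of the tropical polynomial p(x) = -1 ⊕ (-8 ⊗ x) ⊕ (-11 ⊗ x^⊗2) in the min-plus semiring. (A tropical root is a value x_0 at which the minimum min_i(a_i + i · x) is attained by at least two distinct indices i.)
Roots: {3, 7}

Each tropical root is a break point of the lower envelope of the lines y = a_i + i · x (there are 3 lines, with slopes 0, 1, ..., 2). Only the lines that attain the minimum somewhere contribute to roots; other lines are dominated. Here the surviving (envelope) indices are i = 2, i = 1, i = 0.
Intersections between consecutive envelope lines give the roots: for adjacent envelope indices i < j the intersection is x = (a_i − a_j) / (j − i). Reading off the sorted break points: {3, 7}.
Verification: at each break x_0, at least two indices attain the minimum of min_i(a_i + i · x_0).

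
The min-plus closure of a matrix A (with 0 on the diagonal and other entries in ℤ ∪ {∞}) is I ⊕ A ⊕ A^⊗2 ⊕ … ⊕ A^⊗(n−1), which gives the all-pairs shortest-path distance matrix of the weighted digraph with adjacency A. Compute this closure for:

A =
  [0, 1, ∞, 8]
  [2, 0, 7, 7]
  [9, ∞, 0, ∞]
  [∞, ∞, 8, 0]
Closure =
  [0, 1, 8, 8]
  [2, 0, 7, 7]
  [9, 10, 0, 17]
  [17, 18, 8, 0]

This is the Floyd-Warshall all-pairs shortest-path computation. For each intermediate vertex k = 0, 1, …, 3, update dist[i][j] ← min(dist[i][j], dist[i][k] + dist[k][j]). The final matrix gives, for each (i, j), the minimum total weight of any directed path from i to j (possibly empty when i = j).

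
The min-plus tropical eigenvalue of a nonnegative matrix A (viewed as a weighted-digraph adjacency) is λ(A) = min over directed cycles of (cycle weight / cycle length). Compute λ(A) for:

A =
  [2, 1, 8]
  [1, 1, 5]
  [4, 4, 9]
λ(A) = 1

Enumerate directed cycles and compute their means (weight / length). Sample:
  cycle 0 → 0: weight = 2, length = 1, mean = 2/1 ≈ 2.000
  cycle 1 → 1: weight = 1, length = 1, mean = 1/1 ≈ 1.000
  cycle 2 → 2: weight = 9, length = 1, mean = 9/1 ≈ 9.000
  cycle 0 → 1 → 0: weight = 2, length = 2, mean = 2/2 ≈ 1.000
  cycle 0 → 2 → 0: weight = 12, length = 2, mean = 12/2 ≈ 6.000
  cycle 1 → 0 → 1: weight = 2, length = 2, mean = 2/2 ≈ 1.000
Minimum mean = 1.000, attained e.g. along the cycle 1 → 1 with weight 1 and length 1. So λ(A) = 1/1 = 1.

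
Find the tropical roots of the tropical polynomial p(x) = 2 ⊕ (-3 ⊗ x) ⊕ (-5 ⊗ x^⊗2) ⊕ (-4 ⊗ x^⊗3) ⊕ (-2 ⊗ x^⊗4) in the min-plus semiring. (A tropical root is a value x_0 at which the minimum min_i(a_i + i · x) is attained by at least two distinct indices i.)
Roots: {-2, -1, 2, 5}

Each tropical root is a break point of the lower envelope of the lines y = a_i + i · x (there are 5 lines, with slopes 0, 1, ..., 4). Only the lines that attain the minimum somewhere contribute to roots; other lines are dominated. Here the surviving (envelope) indices are i = 4, i = 3, i = 2, i = 1, i = 0.
Intersections between consecutive envelope lines give the roots: for adjacent envelope indices i < j the intersection is x = (a_i − a_j) / (j − i). Reading off the sorted break points: {-2, -1, 2, 5}.
Verification: at each break x_0, at least two indices attain the minimum of min_i(a_i + i · x_0).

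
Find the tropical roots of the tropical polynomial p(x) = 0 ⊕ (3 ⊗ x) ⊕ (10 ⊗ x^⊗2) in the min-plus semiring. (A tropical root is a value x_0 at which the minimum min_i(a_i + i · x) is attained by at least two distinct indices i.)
Roots: {-7, -3}

Each tropical root is a break point of the lower envelope of the lines y = a_i + i · x (there are 3 lines, with slopes 0, 1, ..., 2). Only the lines that attain the minimum somewhere contribute to roots; other lines are dominated. Here the surviving (envelope) indices are i = 2, i = 1, i = 0.
Intersections between consecutive envelope lines give the roots: for adjacent envelope indices i < j the intersection is x = (a_i − a_j) / (j − i). Reading off the sorted break points: {-7, -3}.
Verification: at each break x_0, at least two indices attain the minimum of min_i(a_i + i · x_0).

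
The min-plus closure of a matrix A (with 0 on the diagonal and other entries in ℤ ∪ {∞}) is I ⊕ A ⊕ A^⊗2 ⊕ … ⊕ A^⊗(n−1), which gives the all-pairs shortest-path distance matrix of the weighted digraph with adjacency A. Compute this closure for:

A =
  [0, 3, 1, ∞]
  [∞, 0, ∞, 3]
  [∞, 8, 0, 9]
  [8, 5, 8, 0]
Closure =
  [0, 3, 1, 6]
  [11, 0, 11, 3]
  [17, 8, 0, 9]
  [8, 5, 8, 0]

This is the Floyd-Warshall all-pairs shortest-path computation. For each intermediate vertex k = 0, 1, …, 3, update dist[i][j] ← min(dist[i][j], dist[i][k] + dist[k][j]). The final matrix gives, for each (i, j), the minimum total weight of any directed path from i to j (possibly empty when i = j).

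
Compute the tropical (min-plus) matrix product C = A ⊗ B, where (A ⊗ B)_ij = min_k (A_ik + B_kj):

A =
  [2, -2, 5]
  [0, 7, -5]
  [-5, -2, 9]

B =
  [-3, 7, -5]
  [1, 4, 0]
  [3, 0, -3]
A ⊗ B =
  [-1, 2, -3]
  [-3, -5, -8]
  [-8, 2, -10]

Apply the min-plus product entry-by-entry:
  C[0][0] = min over k of (A[0][0] + B[0][0] = 2 + -3 = -1, A[0][1] + B[1][0] = -2 + 1 = -1, A[0][2] + B[2][0] = 5 + 3 = 8) = -1 (attained at k = 0)
  C[0][1] = min over k of (A[0][0] + B[0][1] = 2 + 7 = 9, A[0][1] + B[1][1] = -2 + 4 = 2, A[0][2] + B[2][1] = 5 + 0 = 5) = 2 (attained at k = 1)
  C[0][2] = min over k of (A[0][0] + B[0][2] = 2 + -5 = -3, A[0][1] + B[1][2] = -2 + 0 = -2, A[0][2] + B[2][2] = 5 + -3 = 2) = -3 (attained at k = 0)
  C[1][0] = min over k of (A[1][0] + B[0][0] = 0 + -3 = -3, A[1][1] + B[1][0] = 7 + 1 = 8, A[1][2] + B[2][0] = -5 + 3 = -2) = -3 (attained at k = 0)
  C[1][1] = min over k of (A[1][0] + B[0][1] = 0 + 7 = 7, A[1][1] + B[1][1] = 7 + 4 = 11, A[1][2] + B[2][1] = -5 + 0 = -5) = -5 (attained at k = 2)
  C[1][2] = min over k of (A[1][0] + B[0][2] = 0 + -5 = -5, A[1][1] + B[1][2] = 7 + 0 = 7, A[1][2] + B[2][2] = -5 + -3 = -8) = -8 (attained at k = 2)
  C[2][0] = min over k of (A[2][0] + B[0][0] = -5 + -3 = -8, A[2][1] + B[1][0] = -2 + 1 = -1, A[2][2] + B[2][0] = 9 + 3 = 12) = -8 (attained at k = 0)
  C[2][1] = min over k of (A[2][0] + B[0][1] = -5 + 7 = 2, A[2][1] + B[1][1] = -2 + 4 = 2, A[2][2] + B[2][1] = 9 + 0 = 9) = 2 (attained at k = 0)
  C[2][2] = min over k of (A[2][0] + B[0][2] = -5 + -5 = -10, A[2][1] + B[1][2] = -2 + 0 = -2, A[2][2] + B[2][2] = 9 + -3 = 6) = -10 (attained at k = 0)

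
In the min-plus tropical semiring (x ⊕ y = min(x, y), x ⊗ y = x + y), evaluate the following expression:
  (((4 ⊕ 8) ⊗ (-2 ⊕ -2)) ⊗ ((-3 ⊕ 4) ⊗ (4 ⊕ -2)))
(((4 ⊕ 8) ⊗ (-2 ⊕ -2)) ⊗ ((-3 ⊕ 4) ⊗ (4 ⊕ -2))) = -3

Expand innermost to outermost. Recall ⊕ takes the minimum of its arguments and ⊗ takes their sum. Working out the expression (((4 ⊕ 8) ⊗ (-2 ⊕ -2)) ⊗ ((-3 ⊕ 4) ⊗ (4 ⊕ -2))) gives -3.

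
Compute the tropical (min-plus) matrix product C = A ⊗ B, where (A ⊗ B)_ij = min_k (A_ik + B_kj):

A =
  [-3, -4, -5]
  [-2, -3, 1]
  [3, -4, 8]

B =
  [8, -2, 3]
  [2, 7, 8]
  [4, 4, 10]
A ⊗ B =
  [-2, -5, 0]
  [-1, -4, 1]
  [-2, 1, 4]

Apply the min-plus product entry-by-entry:
  C[0][0] = min over k of (A[0][0] + B[0][0] = -3 + 8 = 5, A[0][1] + B[1][0] = -4 + 2 = -2, A[0][2] + B[2][0] = -5 + 4 = -1) = -2 (attained at k = 1)
  C[0][1] = min over k of (A[0][0] + B[0][1] = -3 + -2 = -5, A[0][1] + B[1][1] = -4 + 7 = 3, A[0][2] + B[2][1] = -5 + 4 = -1) = -5 (attained at k = 0)
  C[0][2] = min over k of (A[0][0] + B[0][2] = -3 + 3 = 0, A[0][1] + B[1][2] = -4 + 8 = 4, A[0][2] + B[2][2] = -5 + 10 = 5) = 0 (attained at k = 0)
  C[1][0] = min over k of (A[1][0] + B[0][0] = -2 + 8 = 6, A[1][1] + B[1][0] = -3 + 2 = -1, A[1][2] + B[2][0] = 1 + 4 = 5) = -1 (attained at k = 1)
  C[1][1] = min over k of (A[1][0] + B[0][1] = -2 + -2 = -4, A[1][1] + B[1][1] = -3 + 7 = 4, A[1][2] + B[2][1] = 1 + 4 = 5) = -4 (attained at k = 0)
  C[1][2] = min over k of (A[1][0] + B[0][2] = -2 + 3 = 1, A[1][1] + B[1][2] = -3 + 8 = 5, A[1][2] + B[2][2] = 1 + 10 = 11) = 1 (attained at k = 0)
  C[2][0] = min over k of (A[2][0] + B[0][0] = 3 + 8 = 11, A[2][1] + B[1][0] = -4 + 2 = -2, A[2][2] + B[2][0] = 8 + 4 = 12) = -2 (attained at k = 1)
  C[2][1] = min over k of (A[2][0] + B[0][1] = 3 + -2 = 1, A[2][1] + B[1][1] = -4 + 7 = 3, A[2][2] + B[2][1] = 8 + 4 = 12) = 1 (attained at k = 0)
  C[2][2] = min over k of (A[2][0] + B[0][2] = 3 + 3 = 6, A[2][1] + B[1][2] = -4 + 8 = 4, A[2][2] + B[2][2] = 8 + 10 = 18) = 4 (attained at k = 1)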